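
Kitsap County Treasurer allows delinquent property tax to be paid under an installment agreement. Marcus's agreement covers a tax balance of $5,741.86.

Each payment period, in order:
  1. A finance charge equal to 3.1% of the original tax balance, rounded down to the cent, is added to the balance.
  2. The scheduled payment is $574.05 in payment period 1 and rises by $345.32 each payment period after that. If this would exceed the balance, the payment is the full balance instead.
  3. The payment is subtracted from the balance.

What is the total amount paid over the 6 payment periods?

Payment period 1: $5,741.86 +$177.99 interest = $5,919.85; pay $574.05 → $5,345.80
Payment period 2: $5,345.80 +$177.99 interest = $5,523.79; pay $919.37 → $4,604.42
Payment period 3: $4,604.42 +$177.99 interest = $4,782.41; pay $1,264.69 → $3,517.72
Payment period 4: $3,517.72 +$177.99 interest = $3,695.71; pay $1,610.01 → $2,085.70
Payment period 5: $2,085.70 +$177.99 interest = $2,263.69; pay $1,955.33 → $308.36
Payment period 6: $308.36 +$177.99 interest = $486.35; pay $486.35 → $0.00
Total paid: $6,809.80

$6,809.80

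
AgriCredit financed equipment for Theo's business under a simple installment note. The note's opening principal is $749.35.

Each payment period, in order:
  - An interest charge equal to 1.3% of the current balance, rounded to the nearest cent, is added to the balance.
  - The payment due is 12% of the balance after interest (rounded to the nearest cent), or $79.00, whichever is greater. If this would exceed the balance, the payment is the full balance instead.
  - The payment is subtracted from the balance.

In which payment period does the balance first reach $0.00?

10

Payment period 1: $749.35 +$9.74 interest = $759.09; pay $91.09 → $668.00
Payment period 2: $668.00 +$8.68 interest = $676.68; pay $81.20 → $595.48
Payment period 3: $595.48 +$7.74 interest = $603.22; pay $79.00 → $524.22
Payment period 4: $524.22 +$6.81 interest = $531.03; pay $79.00 → $452.03
Payment period 5: $452.03 +$5.88 interest = $457.91; pay $79.00 → $378.91
Payment period 6: $378.91 +$4.93 interest = $383.84; pay $79.00 → $304.84
Payment period 7: $304.84 +$3.96 interest = $308.80; pay $79.00 → $229.80
Payment period 8: $229.80 +$2.99 interest = $232.79; pay $79.00 → $153.79
Payment period 9: $153.79 +$2.00 interest = $155.79; pay $79.00 → $76.79
Payment period 10: $76.79 +$1.00 interest = $77.79; pay $77.79 → $0.00
Balance reaches $0.00 in payment period 10.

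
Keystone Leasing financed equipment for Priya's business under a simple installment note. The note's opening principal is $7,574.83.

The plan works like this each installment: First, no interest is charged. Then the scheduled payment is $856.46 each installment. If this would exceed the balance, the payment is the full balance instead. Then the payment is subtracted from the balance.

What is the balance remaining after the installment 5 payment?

$3,292.53

Installment 1: opening $7,574.83; payment $856.46; balance $6,718.37
Installment 2: opening $6,718.37; payment $856.46; balance $5,861.91
Installment 3: opening $5,861.91; payment $856.46; balance $5,005.45
Installment 4: opening $5,005.45; payment $856.46; balance $4,148.99
Installment 5: opening $4,148.99; payment $856.46; balance $3,292.53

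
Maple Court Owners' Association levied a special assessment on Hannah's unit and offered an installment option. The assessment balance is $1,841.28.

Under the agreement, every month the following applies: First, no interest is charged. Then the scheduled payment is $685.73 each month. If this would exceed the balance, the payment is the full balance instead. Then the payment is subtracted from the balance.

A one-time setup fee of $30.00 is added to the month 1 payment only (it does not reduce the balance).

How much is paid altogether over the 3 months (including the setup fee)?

Month 1: $1,841.28 − $685.73 (+ $30.00 fee) → $1,155.55
Month 2: $1,155.55 − $685.73 → $469.82
Month 3: $469.82 − $469.82 → $0.00
Total paid: $1,871.28

$1,871.28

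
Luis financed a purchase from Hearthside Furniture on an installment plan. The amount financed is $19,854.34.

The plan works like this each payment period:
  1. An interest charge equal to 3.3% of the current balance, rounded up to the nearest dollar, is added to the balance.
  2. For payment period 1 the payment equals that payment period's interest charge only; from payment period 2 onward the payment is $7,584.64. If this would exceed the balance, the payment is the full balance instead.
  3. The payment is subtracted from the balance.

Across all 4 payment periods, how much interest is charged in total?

Payment period 1: $19,854.34 +$656.00 interest = $20,510.34; pay $656.00 → $19,854.34
Payment period 2: $19,854.34 +$656.00 interest = $20,510.34; pay $7,584.64 → $12,925.70
Payment period 3: $12,925.70 +$427.00 interest = $13,352.70; pay $7,584.64 → $5,768.06
Payment period 4: $5,768.06 +$191.00 interest = $5,959.06; pay $5,959.06 → $0.00
Total interest: $656.00 + $656.00 + $427.00 + $191.00 = $1,930.00

$1,930.00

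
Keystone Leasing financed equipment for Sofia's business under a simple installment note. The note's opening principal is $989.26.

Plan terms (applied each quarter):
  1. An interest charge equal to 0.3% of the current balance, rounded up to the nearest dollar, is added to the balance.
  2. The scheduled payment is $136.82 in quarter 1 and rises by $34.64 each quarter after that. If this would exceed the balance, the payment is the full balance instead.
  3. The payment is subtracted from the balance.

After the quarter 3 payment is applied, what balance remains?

Quarter 1: $989.26 +$3.00 interest = $992.26; pay $136.82 → $855.44
Quarter 2: $855.44 +$3.00 interest = $858.44; pay $171.46 → $686.98
Quarter 3: $686.98 +$3.00 interest = $689.98; pay $206.10 → $483.88

$483.88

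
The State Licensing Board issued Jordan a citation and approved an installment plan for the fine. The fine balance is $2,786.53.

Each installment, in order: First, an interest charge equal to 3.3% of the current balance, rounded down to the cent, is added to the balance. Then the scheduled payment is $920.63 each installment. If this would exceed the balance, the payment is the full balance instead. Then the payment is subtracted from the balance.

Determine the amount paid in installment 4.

$224.72

Installment 1: opening $2,786.53; interest $91.95 → $2,878.48; payment $920.63; balance $1,957.85
Installment 2: opening $1,957.85; interest $64.60 → $2,022.45; payment $920.63; balance $1,101.82
Installment 3: opening $1,101.82; interest $36.36 → $1,138.18; payment $920.63; balance $217.55
Installment 4: opening $217.55; interest $7.17 → $224.72; payment $224.72; balance $0.00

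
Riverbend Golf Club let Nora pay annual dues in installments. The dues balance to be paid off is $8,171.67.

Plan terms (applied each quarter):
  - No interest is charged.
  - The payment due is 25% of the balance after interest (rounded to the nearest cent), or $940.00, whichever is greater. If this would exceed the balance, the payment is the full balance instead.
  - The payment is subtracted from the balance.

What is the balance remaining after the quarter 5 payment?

# | Opening | Payment | End bal
1 | $8,171.67 | $2,042.92 | $6,128.75
2 | $6,128.75 | $1,532.19 | $4,596.56
3 | $4,596.56 | $1,149.14 | $3,447.42
4 | $3,447.42 | $940.00 | $2,507.42
5 | $2,507.42 | $940.00 | $1,567.42

$1,567.42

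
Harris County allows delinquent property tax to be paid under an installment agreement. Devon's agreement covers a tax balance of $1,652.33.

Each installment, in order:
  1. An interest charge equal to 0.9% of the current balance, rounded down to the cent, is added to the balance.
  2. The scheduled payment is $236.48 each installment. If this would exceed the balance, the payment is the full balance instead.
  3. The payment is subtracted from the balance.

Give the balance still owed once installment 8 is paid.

# | Opening | Interest | Payment | End bal
1 | $1,652.33 | $14.87 | $236.48 | $1,430.72
2 | $1,430.72 | $12.87 | $236.48 | $1,207.11
3 | $1,207.11 | $10.86 | $236.48 | $981.49
4 | $981.49 | $8.83 | $236.48 | $753.84
5 | $753.84 | $6.78 | $236.48 | $524.14
6 | $524.14 | $4.71 | $236.48 | $292.37
7 | $292.37 | $2.63 | $236.48 | $58.52
8 | $58.52 | $0.52 | $59.04 | $0.00

$0.00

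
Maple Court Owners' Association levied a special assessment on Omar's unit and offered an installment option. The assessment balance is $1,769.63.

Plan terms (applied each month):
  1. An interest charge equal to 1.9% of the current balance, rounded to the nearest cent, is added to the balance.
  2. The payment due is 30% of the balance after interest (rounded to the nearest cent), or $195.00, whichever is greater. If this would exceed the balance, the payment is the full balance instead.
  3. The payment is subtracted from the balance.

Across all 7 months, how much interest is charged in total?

# | Opening | Interest | Payment | End bal
1 | $1,769.63 | $33.62 | $540.98 | $1,262.27
2 | $1,262.27 | $23.98 | $385.88 | $900.37
3 | $900.37 | $17.11 | $275.24 | $642.24
4 | $642.24 | $12.20 | $196.33 | $458.11
5 | $458.11 | $8.70 | $195.00 | $271.81
6 | $271.81 | $5.16 | $195.00 | $81.97
7 | $81.97 | $1.56 | $83.53 | $0.00
Total interest: $33.62 + $23.98 + $17.11 + $12.20 + $8.70 + $5.16 + $1.56 = $102.33

$102.33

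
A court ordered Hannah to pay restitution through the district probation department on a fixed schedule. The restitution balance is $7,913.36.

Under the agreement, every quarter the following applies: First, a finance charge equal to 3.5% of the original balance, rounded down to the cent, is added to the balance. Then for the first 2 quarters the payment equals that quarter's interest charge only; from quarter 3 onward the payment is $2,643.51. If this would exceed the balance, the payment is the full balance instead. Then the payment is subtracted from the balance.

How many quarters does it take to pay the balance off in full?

Quarter 1: $7,913.36 +$276.96 interest = $8,190.32; pay $276.96 → $7,913.36
Quarter 2: $7,913.36 +$276.96 interest = $8,190.32; pay $276.96 → $7,913.36
Quarter 3: $7,913.36 +$276.96 interest = $8,190.32; pay $2,643.51 → $5,546.81
Quarter 4: $5,546.81 +$276.96 interest = $5,823.77; pay $2,643.51 → $3,180.26
Quarter 5: $3,180.26 +$276.96 interest = $3,457.22; pay $2,643.51 → $813.71
Quarter 6: $813.71 +$276.96 interest = $1,090.67; pay $1,090.67 → $0.00
Balance reaches $0.00 in quarter 6.

6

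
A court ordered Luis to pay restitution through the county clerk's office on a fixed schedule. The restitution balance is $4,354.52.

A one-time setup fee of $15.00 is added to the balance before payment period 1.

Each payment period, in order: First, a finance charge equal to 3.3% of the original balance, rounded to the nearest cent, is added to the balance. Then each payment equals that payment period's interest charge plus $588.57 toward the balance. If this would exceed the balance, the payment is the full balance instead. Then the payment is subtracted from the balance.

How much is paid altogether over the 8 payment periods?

$5,519.12

Payment period 1: opening $4,369.52; interest $143.70 → $4,513.22; payment $732.27; balance $3,780.95
Payment period 2: opening $3,780.95; interest $143.70 → $3,924.65; payment $732.27; balance $3,192.38
Payment period 3: opening $3,192.38; interest $143.70 → $3,336.08; payment $732.27; balance $2,603.81
Payment period 4: opening $2,603.81; interest $143.70 → $2,747.51; payment $732.27; balance $2,015.24
Payment period 5: opening $2,015.24; interest $143.70 → $2,158.94; payment $732.27; balance $1,426.67
Payment period 6: opening $1,426.67; interest $143.70 → $1,570.37; payment $732.27; balance $838.10
Payment period 7: opening $838.10; interest $143.70 → $981.80; payment $732.27; balance $249.53
Payment period 8: opening $249.53; interest $143.70 → $393.23; payment $393.23; balance $0.00
Total paid: $5,519.12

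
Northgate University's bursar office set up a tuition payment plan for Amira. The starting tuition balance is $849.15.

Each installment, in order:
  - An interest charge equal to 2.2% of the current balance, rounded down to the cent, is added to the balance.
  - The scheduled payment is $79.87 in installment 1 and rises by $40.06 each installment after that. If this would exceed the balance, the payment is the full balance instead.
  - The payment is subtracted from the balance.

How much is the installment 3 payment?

$159.99

Installment 1: $849.15 +$18.68 interest = $867.83; pay $79.87 → $787.96
Installment 2: $787.96 +$17.33 interest = $805.29; pay $119.93 → $685.36
Installment 3: $685.36 +$15.07 interest = $700.43; pay $159.99 → $540.44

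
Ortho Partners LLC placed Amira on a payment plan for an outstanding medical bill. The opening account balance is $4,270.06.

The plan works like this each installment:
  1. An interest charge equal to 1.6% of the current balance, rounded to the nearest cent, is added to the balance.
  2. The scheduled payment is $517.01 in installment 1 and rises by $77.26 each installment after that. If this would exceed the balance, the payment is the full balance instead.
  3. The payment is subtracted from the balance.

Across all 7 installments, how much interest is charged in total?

$279.43

Installment 1: $4,270.06 +$68.32 interest = $4,338.38; pay $517.01 → $3,821.37
Installment 2: $3,821.37 +$61.14 interest = $3,882.51; pay $594.27 → $3,288.24
Installment 3: $3,288.24 +$52.61 interest = $3,340.85; pay $671.53 → $2,669.32
Installment 4: $2,669.32 +$42.71 interest = $2,712.03; pay $748.79 → $1,963.24
Installment 5: $1,963.24 +$31.41 interest = $1,994.65; pay $826.05 → $1,168.60
Installment 6: $1,168.60 +$18.70 interest = $1,187.30; pay $903.31 → $283.99
Installment 7: $283.99 +$4.54 interest = $288.53; pay $288.53 → $0.00
Total interest: $68.32 + $61.14 + $52.61 + $42.71 + $31.41 + $18.70 + $4.54 = $279.43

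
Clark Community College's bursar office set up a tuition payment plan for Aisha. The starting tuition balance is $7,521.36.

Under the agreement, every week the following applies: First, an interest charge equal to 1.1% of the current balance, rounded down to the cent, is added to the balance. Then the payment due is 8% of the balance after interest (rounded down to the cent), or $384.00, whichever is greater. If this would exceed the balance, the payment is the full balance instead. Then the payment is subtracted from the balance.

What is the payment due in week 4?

Week 1: $7,521.36 +$82.73 interest = $7,604.09; pay $608.32 → $6,995.77
Week 2: $6,995.77 +$76.95 interest = $7,072.72; pay $565.81 → $6,506.91
Week 3: $6,506.91 +$71.57 interest = $6,578.48; pay $526.27 → $6,052.21
Week 4: $6,052.21 +$66.57 interest = $6,118.78; pay $489.50 → $5,629.28

$489.50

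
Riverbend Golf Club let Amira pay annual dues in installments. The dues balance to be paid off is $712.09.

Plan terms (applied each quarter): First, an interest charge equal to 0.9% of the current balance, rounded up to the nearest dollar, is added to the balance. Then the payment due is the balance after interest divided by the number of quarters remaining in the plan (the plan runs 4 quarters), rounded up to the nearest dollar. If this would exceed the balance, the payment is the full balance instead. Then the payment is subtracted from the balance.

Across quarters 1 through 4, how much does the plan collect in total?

$730.09

Quarter 1: $712.09 +$7.00 interest = $719.09; pay $180.00 → $539.09
Quarter 2: $539.09 +$5.00 interest = $544.09; pay $182.00 → $362.09
Quarter 3: $362.09 +$4.00 interest = $366.09; pay $184.00 → $182.09
Quarter 4: $182.09 +$2.00 interest = $184.09; pay $184.09 → $0.00
Total paid: $730.09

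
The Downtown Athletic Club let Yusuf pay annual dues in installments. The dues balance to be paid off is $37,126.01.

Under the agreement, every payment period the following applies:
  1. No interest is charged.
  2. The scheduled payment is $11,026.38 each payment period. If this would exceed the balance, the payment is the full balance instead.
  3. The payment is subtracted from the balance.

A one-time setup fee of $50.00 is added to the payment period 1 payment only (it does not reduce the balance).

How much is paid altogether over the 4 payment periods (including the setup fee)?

$37,176.01

Payment period 1: opening $37,126.01; payment $11,026.38 (+ $50.00 fee); balance $26,099.63
Payment period 2: opening $26,099.63; payment $11,026.38; balance $15,073.25
Payment period 3: opening $15,073.25; payment $11,026.38; balance $4,046.87
Payment period 4: opening $4,046.87; payment $4,046.87; balance $0.00
Total paid: $37,176.01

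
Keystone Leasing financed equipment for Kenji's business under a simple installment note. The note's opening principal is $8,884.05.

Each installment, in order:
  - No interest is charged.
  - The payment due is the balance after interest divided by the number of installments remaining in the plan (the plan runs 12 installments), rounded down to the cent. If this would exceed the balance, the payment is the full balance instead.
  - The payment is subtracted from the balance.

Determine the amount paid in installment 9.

Installment 1: opening $8,884.05; payment $740.33; balance $8,143.72
Installment 2: opening $8,143.72; payment $740.33; balance $7,403.39
Installment 3: opening $7,403.39; payment $740.33; balance $6,663.06
Installment 4: opening $6,663.06; payment $740.34; balance $5,922.72
Installment 5: opening $5,922.72; payment $740.34; balance $5,182.38
Installment 6: opening $5,182.38; payment $740.34; balance $4,442.04
Installment 7: opening $4,442.04; payment $740.34; balance $3,701.70
Installment 8: opening $3,701.70; payment $740.34; balance $2,961.36
Installment 9: opening $2,961.36; payment $740.34; balance $2,221.02

$740.34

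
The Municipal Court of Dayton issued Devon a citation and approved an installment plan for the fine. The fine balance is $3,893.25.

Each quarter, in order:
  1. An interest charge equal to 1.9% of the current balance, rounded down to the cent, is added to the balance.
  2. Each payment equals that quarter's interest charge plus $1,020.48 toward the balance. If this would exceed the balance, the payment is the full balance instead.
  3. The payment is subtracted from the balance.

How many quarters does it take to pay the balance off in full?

Quarter 1: $3,893.25 +$73.97 interest = $3,967.22; pay $1,094.45 → $2,872.77
Quarter 2: $2,872.77 +$54.58 interest = $2,927.35; pay $1,075.06 → $1,852.29
Quarter 3: $1,852.29 +$35.19 interest = $1,887.48; pay $1,055.67 → $831.81
Quarter 4: $831.81 +$15.80 interest = $847.61; pay $847.61 → $0.00
Balance reaches $0.00 in quarter 4.

4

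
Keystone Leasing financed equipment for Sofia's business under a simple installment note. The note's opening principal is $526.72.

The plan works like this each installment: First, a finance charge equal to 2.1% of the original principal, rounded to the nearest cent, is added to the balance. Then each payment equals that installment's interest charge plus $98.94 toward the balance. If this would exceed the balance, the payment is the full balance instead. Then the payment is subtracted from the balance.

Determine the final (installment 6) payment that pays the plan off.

$43.08

Installment 1: opening $526.72; interest $11.06 → $537.78; payment $110.00; balance $427.78
Installment 2: opening $427.78; interest $11.06 → $438.84; payment $110.00; balance $328.84
Installment 3: opening $328.84; interest $11.06 → $339.90; payment $110.00; balance $229.90
Installment 4: opening $229.90; interest $11.06 → $240.96; payment $110.00; balance $130.96
Installment 5: opening $130.96; interest $11.06 → $142.02; payment $110.00; balance $32.02
Installment 6: opening $32.02; interest $11.06 → $43.08; payment $43.08; balance $0.00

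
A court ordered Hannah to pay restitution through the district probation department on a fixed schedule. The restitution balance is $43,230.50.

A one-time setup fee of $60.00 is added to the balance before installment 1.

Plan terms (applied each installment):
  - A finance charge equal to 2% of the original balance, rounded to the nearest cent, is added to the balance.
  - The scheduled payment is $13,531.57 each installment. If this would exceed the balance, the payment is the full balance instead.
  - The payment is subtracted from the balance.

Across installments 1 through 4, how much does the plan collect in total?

Installment 1: opening $43,290.50; interest $864.61 → $44,155.11; payment $13,531.57; balance $30,623.54
Installment 2: opening $30,623.54; interest $864.61 → $31,488.15; payment $13,531.57; balance $17,956.58
Installment 3: opening $17,956.58; interest $864.61 → $18,821.19; payment $13,531.57; balance $5,289.62
Installment 4: opening $5,289.62; interest $864.61 → $6,154.23; payment $6,154.23; balance $0.00
Total paid: $46,748.94

$46,748.94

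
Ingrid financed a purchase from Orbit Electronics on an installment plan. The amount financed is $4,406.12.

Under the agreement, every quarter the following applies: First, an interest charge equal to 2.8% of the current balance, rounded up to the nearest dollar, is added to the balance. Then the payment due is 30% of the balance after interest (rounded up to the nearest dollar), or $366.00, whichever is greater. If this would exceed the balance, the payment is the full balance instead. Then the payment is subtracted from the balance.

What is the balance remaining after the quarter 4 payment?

$1,180.12

Quarter 1: opening $4,406.12; interest $124.00 → $4,530.12; payment $1,360.00; balance $3,170.12
Quarter 2: opening $3,170.12; interest $89.00 → $3,259.12; payment $978.00; balance $2,281.12
Quarter 3: opening $2,281.12; interest $64.00 → $2,345.12; payment $704.00; balance $1,641.12
Quarter 4: opening $1,641.12; interest $46.00 → $1,687.12; payment $507.00; balance $1,180.12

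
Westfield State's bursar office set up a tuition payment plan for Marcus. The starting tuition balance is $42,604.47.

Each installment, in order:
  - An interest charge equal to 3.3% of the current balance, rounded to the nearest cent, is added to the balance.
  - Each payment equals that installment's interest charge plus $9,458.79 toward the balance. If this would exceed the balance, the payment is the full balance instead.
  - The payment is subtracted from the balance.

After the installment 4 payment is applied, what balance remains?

Installment 1: opening $42,604.47; interest $1,405.95 → $44,010.42; payment $10,864.74; balance $33,145.68
Installment 2: opening $33,145.68; interest $1,093.81 → $34,239.49; payment $10,552.60; balance $23,686.89
Installment 3: opening $23,686.89; interest $781.67 → $24,468.56; payment $10,240.46; balance $14,228.10
Installment 4: opening $14,228.10; interest $469.53 → $14,697.63; payment $9,928.32; balance $4,769.31

$4,769.31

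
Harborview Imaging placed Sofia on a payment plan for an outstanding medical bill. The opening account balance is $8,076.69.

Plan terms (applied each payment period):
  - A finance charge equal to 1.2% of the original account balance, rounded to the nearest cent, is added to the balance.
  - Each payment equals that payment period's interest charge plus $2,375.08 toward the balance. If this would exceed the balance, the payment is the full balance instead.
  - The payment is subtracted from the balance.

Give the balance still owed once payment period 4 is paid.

Payment period 1: opening $8,076.69; interest $96.92 → $8,173.61; payment $2,472.00; balance $5,701.61
Payment period 2: opening $5,701.61; interest $96.92 → $5,798.53; payment $2,472.00; balance $3,326.53
Payment period 3: opening $3,326.53; interest $96.92 → $3,423.45; payment $2,472.00; balance $951.45
Payment period 4: opening $951.45; interest $96.92 → $1,048.37; payment $1,048.37; balance $0.00

$0.00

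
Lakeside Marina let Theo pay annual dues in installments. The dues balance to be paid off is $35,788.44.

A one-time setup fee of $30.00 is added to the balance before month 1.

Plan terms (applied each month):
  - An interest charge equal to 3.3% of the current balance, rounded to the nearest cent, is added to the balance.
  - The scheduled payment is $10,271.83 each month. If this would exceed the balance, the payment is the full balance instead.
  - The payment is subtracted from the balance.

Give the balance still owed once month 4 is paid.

$0.00

Month 1: opening $35,818.44; interest $1,182.01 → $37,000.45; payment $10,271.83; balance $26,728.62
Month 2: opening $26,728.62; interest $882.04 → $27,610.66; payment $10,271.83; balance $17,338.83
Month 3: opening $17,338.83; interest $572.18 → $17,911.01; payment $10,271.83; balance $7,639.18
Month 4: opening $7,639.18; interest $252.09 → $7,891.27; payment $7,891.27; balance $0.00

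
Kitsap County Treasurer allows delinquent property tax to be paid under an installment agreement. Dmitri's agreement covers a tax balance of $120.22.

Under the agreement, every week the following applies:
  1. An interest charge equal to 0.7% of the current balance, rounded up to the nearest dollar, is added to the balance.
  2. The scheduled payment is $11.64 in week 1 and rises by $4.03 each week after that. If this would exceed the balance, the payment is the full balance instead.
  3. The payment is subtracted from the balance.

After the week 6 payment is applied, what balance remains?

Week 1: opening $120.22; interest $1.00 → $121.22; payment $11.64; balance $109.58
Week 2: opening $109.58; interest $1.00 → $110.58; payment $15.67; balance $94.91
Week 3: opening $94.91; interest $1.00 → $95.91; payment $19.70; balance $76.21
Week 4: opening $76.21; interest $1.00 → $77.21; payment $23.73; balance $53.48
Week 5: opening $53.48; interest $1.00 → $54.48; payment $27.76; balance $26.72
Week 6: opening $26.72; interest $1.00 → $27.72; payment $27.72; balance $0.00

$0.00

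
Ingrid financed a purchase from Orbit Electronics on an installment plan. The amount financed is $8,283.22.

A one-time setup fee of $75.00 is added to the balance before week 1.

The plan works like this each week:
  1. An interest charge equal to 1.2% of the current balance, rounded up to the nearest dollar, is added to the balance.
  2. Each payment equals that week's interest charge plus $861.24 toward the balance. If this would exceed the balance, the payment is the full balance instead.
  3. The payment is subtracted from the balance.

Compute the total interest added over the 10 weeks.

Week 1: opening $8,358.22; interest $101.00 → $8,459.22; payment $962.24; balance $7,496.98
Week 2: opening $7,496.98; interest $90.00 → $7,586.98; payment $951.24; balance $6,635.74
Week 3: opening $6,635.74; interest $80.00 → $6,715.74; payment $941.24; balance $5,774.50
Week 4: opening $5,774.50; interest $70.00 → $5,844.50; payment $931.24; balance $4,913.26
Week 5: opening $4,913.26; interest $59.00 → $4,972.26; payment $920.24; balance $4,052.02
Week 6: opening $4,052.02; interest $49.00 → $4,101.02; payment $910.24; balance $3,190.78
Week 7: opening $3,190.78; interest $39.00 → $3,229.78; payment $900.24; balance $2,329.54
Week 8: opening $2,329.54; interest $28.00 → $2,357.54; payment $889.24; balance $1,468.30
Week 9: opening $1,468.30; interest $18.00 → $1,486.30; payment $879.24; balance $607.06
Week 10: opening $607.06; interest $8.00 → $615.06; payment $615.06; balance $0.00
Total interest: $101.00 + $90.00 + $80.00 + $70.00 + $59.00 + $49.00 + $39.00 + $28.00 + $18.00 + $8.00 = $542.00

$542.00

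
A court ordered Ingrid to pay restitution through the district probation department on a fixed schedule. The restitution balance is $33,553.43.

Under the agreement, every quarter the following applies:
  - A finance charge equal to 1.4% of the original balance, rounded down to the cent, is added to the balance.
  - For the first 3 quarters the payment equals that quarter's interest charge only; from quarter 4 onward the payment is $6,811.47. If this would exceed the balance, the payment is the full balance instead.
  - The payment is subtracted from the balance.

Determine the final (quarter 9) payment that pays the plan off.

Quarter 1: $33,553.43 +$469.74 interest = $34,023.17; pay $469.74 → $33,553.43
Quarter 2: $33,553.43 +$469.74 interest = $34,023.17; pay $469.74 → $33,553.43
Quarter 3: $33,553.43 +$469.74 interest = $34,023.17; pay $469.74 → $33,553.43
Quarter 4: $33,553.43 +$469.74 interest = $34,023.17; pay $6,811.47 → $27,211.70
Quarter 5: $27,211.70 +$469.74 interest = $27,681.44; pay $6,811.47 → $20,869.97
Quarter 6: $20,869.97 +$469.74 interest = $21,339.71; pay $6,811.47 → $14,528.24
Quarter 7: $14,528.24 +$469.74 interest = $14,997.98; pay $6,811.47 → $8,186.51
Quarter 8: $8,186.51 +$469.74 interest = $8,656.25; pay $6,811.47 → $1,844.78
Quarter 9: $1,844.78 +$469.74 interest = $2,314.52; pay $2,314.52 → $0.00

$2,314.52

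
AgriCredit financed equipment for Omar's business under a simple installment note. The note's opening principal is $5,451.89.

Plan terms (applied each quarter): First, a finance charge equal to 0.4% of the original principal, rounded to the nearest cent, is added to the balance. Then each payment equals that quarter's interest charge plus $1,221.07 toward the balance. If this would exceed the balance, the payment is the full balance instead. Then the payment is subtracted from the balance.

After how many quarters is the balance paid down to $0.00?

5

Quarter 1: $5,451.89 +$21.81 interest = $5,473.70; pay $1,242.88 → $4,230.82
Quarter 2: $4,230.82 +$21.81 interest = $4,252.63; pay $1,242.88 → $3,009.75
Quarter 3: $3,009.75 +$21.81 interest = $3,031.56; pay $1,242.88 → $1,788.68
Quarter 4: $1,788.68 +$21.81 interest = $1,810.49; pay $1,242.88 → $567.61
Quarter 5: $567.61 +$21.81 interest = $589.42; pay $589.42 → $0.00
Balance reaches $0.00 in quarter 5.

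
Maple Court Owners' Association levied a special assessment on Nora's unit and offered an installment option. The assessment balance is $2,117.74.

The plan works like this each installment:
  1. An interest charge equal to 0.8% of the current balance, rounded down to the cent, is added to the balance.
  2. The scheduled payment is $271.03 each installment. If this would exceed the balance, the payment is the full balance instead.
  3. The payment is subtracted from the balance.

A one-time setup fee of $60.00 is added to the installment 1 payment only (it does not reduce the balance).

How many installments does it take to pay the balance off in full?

9

Installment 1: opening $2,117.74; interest $16.94 → $2,134.68; payment $271.03 (+ $60.00 fee); balance $1,863.65
Installment 2: opening $1,863.65; interest $14.90 → $1,878.55; payment $271.03; balance $1,607.52
Installment 3: opening $1,607.52; interest $12.86 → $1,620.38; payment $271.03; balance $1,349.35
Installment 4: opening $1,349.35; interest $10.79 → $1,360.14; payment $271.03; balance $1,089.11
Installment 5: opening $1,089.11; interest $8.71 → $1,097.82; payment $271.03; balance $826.79
Installment 6: opening $826.79; interest $6.61 → $833.40; payment $271.03; balance $562.37
Installment 7: opening $562.37; interest $4.49 → $566.86; payment $271.03; balance $295.83
Installment 8: opening $295.83; interest $2.36 → $298.19; payment $271.03; balance $27.16
Installment 9: opening $27.16; interest $0.21 → $27.37; payment $27.37; balance $0.00
Balance reaches $0.00 in installment 9.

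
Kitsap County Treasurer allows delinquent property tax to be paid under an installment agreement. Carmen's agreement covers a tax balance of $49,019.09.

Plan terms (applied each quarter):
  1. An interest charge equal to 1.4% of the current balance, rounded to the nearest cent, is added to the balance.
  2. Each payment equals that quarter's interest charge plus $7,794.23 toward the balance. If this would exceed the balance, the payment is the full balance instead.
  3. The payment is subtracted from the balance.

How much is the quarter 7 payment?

Quarter 1: $49,019.09 +$686.27 interest = $49,705.36; pay $8,480.50 → $41,224.86
Quarter 2: $41,224.86 +$577.15 interest = $41,802.01; pay $8,371.38 → $33,430.63
Quarter 3: $33,430.63 +$468.03 interest = $33,898.66; pay $8,262.26 → $25,636.40
Quarter 4: $25,636.40 +$358.91 interest = $25,995.31; pay $8,153.14 → $17,842.17
Quarter 5: $17,842.17 +$249.79 interest = $18,091.96; pay $8,044.02 → $10,047.94
Quarter 6: $10,047.94 +$140.67 interest = $10,188.61; pay $7,934.90 → $2,253.71
Quarter 7: $2,253.71 +$31.55 interest = $2,285.26; pay $2,285.26 → $0.00

$2,285.26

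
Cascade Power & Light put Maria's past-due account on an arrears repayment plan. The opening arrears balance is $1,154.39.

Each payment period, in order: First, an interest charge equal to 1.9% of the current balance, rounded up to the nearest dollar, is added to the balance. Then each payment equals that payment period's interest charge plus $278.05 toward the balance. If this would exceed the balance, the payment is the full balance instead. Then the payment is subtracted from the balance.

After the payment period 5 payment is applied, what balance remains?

# | Opening | Interest | Payment | End bal
1 | $1,154.39 | $22.00 | $300.05 | $876.34
2 | $876.34 | $17.00 | $295.05 | $598.29
3 | $598.29 | $12.00 | $290.05 | $320.24
4 | $320.24 | $7.00 | $285.05 | $42.19
5 | $42.19 | $1.00 | $43.19 | $0.00

$0.00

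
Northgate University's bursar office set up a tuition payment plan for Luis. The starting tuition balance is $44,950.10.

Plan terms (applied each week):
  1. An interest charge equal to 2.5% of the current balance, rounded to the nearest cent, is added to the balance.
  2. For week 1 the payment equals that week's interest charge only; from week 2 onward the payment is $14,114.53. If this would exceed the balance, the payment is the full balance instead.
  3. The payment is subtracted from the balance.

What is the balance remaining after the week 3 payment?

$18,643.77

Week 1: $44,950.10 +$1,123.75 interest = $46,073.85; pay $1,123.75 → $44,950.10
Week 2: $44,950.10 +$1,123.75 interest = $46,073.85; pay $14,114.53 → $31,959.32
Week 3: $31,959.32 +$798.98 interest = $32,758.30; pay $14,114.53 → $18,643.77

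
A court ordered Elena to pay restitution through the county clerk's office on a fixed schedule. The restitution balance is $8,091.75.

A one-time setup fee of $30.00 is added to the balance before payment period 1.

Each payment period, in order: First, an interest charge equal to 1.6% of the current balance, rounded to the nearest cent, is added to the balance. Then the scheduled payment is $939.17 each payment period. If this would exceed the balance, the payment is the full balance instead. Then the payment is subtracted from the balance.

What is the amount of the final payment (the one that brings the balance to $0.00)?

$360.51

Payment period 1: $8,121.75 +$129.95 interest = $8,251.70; pay $939.17 → $7,312.53
Payment period 2: $7,312.53 +$117.00 interest = $7,429.53; pay $939.17 → $6,490.36
Payment period 3: $6,490.36 +$103.85 interest = $6,594.21; pay $939.17 → $5,655.04
Payment period 4: $5,655.04 +$90.48 interest = $5,745.52; pay $939.17 → $4,806.35
Payment period 5: $4,806.35 +$76.90 interest = $4,883.25; pay $939.17 → $3,944.08
Payment period 6: $3,944.08 +$63.11 interest = $4,007.19; pay $939.17 → $3,068.02
Payment period 7: $3,068.02 +$49.09 interest = $3,117.11; pay $939.17 → $2,177.94
Payment period 8: $2,177.94 +$34.85 interest = $2,212.79; pay $939.17 → $1,273.62
Payment period 9: $1,273.62 +$20.38 interest = $1,294.00; pay $939.17 → $354.83
Payment period 10: $354.83 +$5.68 interest = $360.51; pay $360.51 → $0.00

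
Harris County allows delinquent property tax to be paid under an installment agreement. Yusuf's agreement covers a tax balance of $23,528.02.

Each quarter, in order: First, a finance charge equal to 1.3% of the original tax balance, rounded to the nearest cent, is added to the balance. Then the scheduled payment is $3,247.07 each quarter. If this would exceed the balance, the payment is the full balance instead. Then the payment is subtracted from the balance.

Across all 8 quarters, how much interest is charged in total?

# | Opening | Interest | Payment | End bal
1 | $23,528.02 | $305.86 | $3,247.07 | $20,586.81
2 | $20,586.81 | $305.86 | $3,247.07 | $17,645.60
3 | $17,645.60 | $305.86 | $3,247.07 | $14,704.39
4 | $14,704.39 | $305.86 | $3,247.07 | $11,763.18
5 | $11,763.18 | $305.86 | $3,247.07 | $8,821.97
6 | $8,821.97 | $305.86 | $3,247.07 | $5,880.76
7 | $5,880.76 | $305.86 | $3,247.07 | $2,939.55
8 | $2,939.55 | $305.86 | $3,245.41 | $0.00
Total interest: $305.86 + $305.86 + $305.86 + $305.86 + $305.86 + $305.86 + $305.86 + $305.86 = $2,446.88

$2,446.88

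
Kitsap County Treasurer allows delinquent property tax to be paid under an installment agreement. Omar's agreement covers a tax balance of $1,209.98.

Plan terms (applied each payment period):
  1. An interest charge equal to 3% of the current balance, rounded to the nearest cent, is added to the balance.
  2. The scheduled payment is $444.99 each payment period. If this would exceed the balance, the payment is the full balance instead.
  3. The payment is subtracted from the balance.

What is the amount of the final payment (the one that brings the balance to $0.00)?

$391.75

Payment period 1: opening $1,209.98; interest $36.30 → $1,246.28; payment $444.99; balance $801.29
Payment period 2: opening $801.29; interest $24.04 → $825.33; payment $444.99; balance $380.34
Payment period 3: opening $380.34; interest $11.41 → $391.75; payment $391.75; balance $0.00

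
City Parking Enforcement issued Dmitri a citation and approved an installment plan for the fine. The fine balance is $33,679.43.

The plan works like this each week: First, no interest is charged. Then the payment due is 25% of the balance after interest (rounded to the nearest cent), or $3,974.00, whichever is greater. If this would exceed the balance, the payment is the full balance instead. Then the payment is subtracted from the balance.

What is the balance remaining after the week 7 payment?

$0.00

Week 1: opening $33,679.43; payment $8,419.86; balance $25,259.57
Week 2: opening $25,259.57; payment $6,314.89; balance $18,944.68
Week 3: opening $18,944.68; payment $4,736.17; balance $14,208.51
Week 4: opening $14,208.51; payment $3,974.00; balance $10,234.51
Week 5: opening $10,234.51; payment $3,974.00; balance $6,260.51
Week 6: opening $6,260.51; payment $3,974.00; balance $2,286.51
Week 7: opening $2,286.51; payment $2,286.51; balance $0.00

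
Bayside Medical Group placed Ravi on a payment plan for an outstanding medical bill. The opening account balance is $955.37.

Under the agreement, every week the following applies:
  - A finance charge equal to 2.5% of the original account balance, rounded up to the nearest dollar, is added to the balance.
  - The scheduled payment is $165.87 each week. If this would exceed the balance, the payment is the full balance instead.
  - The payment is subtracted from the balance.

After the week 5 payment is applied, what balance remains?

$246.02

Week 1: $955.37 +$24.00 interest = $979.37; pay $165.87 → $813.50
Week 2: $813.50 +$24.00 interest = $837.50; pay $165.87 → $671.63
Week 3: $671.63 +$24.00 interest = $695.63; pay $165.87 → $529.76
Week 4: $529.76 +$24.00 interest = $553.76; pay $165.87 → $387.89
Week 5: $387.89 +$24.00 interest = $411.89; pay $165.87 → $246.02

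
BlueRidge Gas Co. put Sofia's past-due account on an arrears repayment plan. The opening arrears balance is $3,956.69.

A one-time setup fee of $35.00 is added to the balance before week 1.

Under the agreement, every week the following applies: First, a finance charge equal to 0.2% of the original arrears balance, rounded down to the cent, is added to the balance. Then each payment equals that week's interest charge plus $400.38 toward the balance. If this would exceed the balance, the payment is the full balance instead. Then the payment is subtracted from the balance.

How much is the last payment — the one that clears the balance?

$396.18

Week 1: $3,991.69 +$7.91 interest = $3,999.60; pay $408.29 → $3,591.31
Week 2: $3,591.31 +$7.91 interest = $3,599.22; pay $408.29 → $3,190.93
Week 3: $3,190.93 +$7.91 interest = $3,198.84; pay $408.29 → $2,790.55
Week 4: $2,790.55 +$7.91 interest = $2,798.46; pay $408.29 → $2,390.17
Week 5: $2,390.17 +$7.91 interest = $2,398.08; pay $408.29 → $1,989.79
Week 6: $1,989.79 +$7.91 interest = $1,997.70; pay $408.29 → $1,589.41
Week 7: $1,589.41 +$7.91 interest = $1,597.32; pay $408.29 → $1,189.03
Week 8: $1,189.03 +$7.91 interest = $1,196.94; pay $408.29 → $788.65
Week 9: $788.65 +$7.91 interest = $796.56; pay $408.29 → $388.27
Week 10: $388.27 +$7.91 interest = $396.18; pay $396.18 → $0.00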